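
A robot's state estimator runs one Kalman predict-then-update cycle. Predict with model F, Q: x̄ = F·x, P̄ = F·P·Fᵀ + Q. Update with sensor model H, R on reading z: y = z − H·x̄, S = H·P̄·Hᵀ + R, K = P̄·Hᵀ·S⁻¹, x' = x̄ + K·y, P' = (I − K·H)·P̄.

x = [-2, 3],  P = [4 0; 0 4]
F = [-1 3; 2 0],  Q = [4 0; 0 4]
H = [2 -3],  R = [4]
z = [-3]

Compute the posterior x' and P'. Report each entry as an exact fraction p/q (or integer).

x' = [109/57, 13/6]
P' = [940/57 32/3; 32/3 22/3]

x̄ = F·x = [11, -4]
P̄ = F·P·Fᵀ + Q = [44 -8; -8 20]
y = z − H·x̄ = [-37]
S = H·P̄·Hᵀ + R = [456]
K = P̄·Hᵀ·S⁻¹ = [14/57; -1/6]
x' = x̄ + K·y = [109/57, 13/6]
P' = (I − K·H)·P̄ = [940/57 32/3; 32/3 22/3]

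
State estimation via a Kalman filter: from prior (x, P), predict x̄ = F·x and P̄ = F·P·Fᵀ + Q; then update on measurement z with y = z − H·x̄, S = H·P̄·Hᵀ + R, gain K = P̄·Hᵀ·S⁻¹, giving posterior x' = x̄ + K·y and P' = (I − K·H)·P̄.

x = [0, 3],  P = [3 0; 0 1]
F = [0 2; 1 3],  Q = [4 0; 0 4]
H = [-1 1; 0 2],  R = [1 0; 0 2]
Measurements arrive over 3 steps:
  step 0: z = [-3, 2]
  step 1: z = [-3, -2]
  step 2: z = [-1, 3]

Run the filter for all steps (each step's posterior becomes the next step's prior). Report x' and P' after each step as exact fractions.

step 0: x̄ = F·x = [6, 9]
step 0: P̄ = F·P·Fᵀ + Q = [8 6; 6 16]
step 0: y = z − H·x̄ = [-6, -16]
step 0: S = H·P̄·Hᵀ + R = [13 20; 20 66]
step 0: K = P̄·Hᵀ·S⁻¹ = [-186/229 98/229; 10/229 108/229]
step 0: x' = x̄ + K·y = [922/229, 273/229]
step 0: P' = (I − K·H)·P̄ = [284/229 98/229; 98/229 108/229]
step 1: x̄ = F·x = [546/229, 1741/229]
step 1: P̄ = F·P·Fᵀ + Q = [1348/229 844/229; 844/229 2760/229]
step 1: y = z − H·x̄ = [-1882/229, -3940/229]
step 1: S = H·P̄·Hᵀ + R = [2649/229 3832/229; 3832/229 11498/229]
step 1: K = P̄·Hᵀ·S⁻¹ = [-26776/34441 13980/34441; 1916/34441 15896/34441]
step 1: x' = x̄ + K·y = [61642/34441, -27399/34441]
step 1: P' = (I − K·H)·P̄ = [40756/34441 13980/34441; 13980/34441 15896/34441]
step 2: x̄ = F·x = [-54798/34441, -20555/34441]
step 2: P̄ = F·P·Fᵀ + Q = [201348/34441 123336/34441; 123336/34441 405464/34441]
step 2: y = z − H·x̄ = [-6244/3131, 144433/34441]
step 2: S = H·P̄·Hᵀ + R = [35871/3131 51296/3131; 51296/3131 1690738/34441]
step 2: K = P̄·Hᵀ·S⁻¹ = [-562212/723283 186552/460271; 3664/65753 212200/460271]
step 2: x' = x̄ + K·y = [763494/460271, 564043/460271]
step 2: P' = (I − K·H)·P̄ = [5987556/5062981 186552/460271; 186552/460271 212200/460271]

step 0: x' = [922/229, 273/229], P' = [284/229 98/229; 98/229 108/229]
step 1: x' = [61642/34441, -27399/34441], P' = [40756/34441 13980/34441; 13980/34441 15896/34441]
step 2: x' = [763494/460271, 564043/460271], P' = [5987556/5062981 186552/460271; 186552/460271 212200/460271]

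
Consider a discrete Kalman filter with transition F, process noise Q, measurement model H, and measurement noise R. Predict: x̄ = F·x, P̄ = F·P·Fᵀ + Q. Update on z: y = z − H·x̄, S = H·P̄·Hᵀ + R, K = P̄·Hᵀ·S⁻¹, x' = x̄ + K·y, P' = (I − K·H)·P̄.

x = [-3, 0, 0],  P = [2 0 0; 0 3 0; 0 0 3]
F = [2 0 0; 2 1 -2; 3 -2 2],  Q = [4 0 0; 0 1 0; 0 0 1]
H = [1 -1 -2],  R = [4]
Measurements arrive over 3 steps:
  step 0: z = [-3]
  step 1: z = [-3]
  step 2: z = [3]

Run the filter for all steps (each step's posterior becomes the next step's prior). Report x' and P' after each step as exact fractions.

step 0: x' = [-81/31, -165/31, 78/31], P' = [272/31 228/31 32/31; 228/31 740/31 -254/31; 32/31 -254/31 177/31]
step 1: x' = [-73242/13171, -200751/13171, 83655/13171], P' = [398492/13171 719356/13171 -156632/13171; 719356/13171 1681988/13171 -485158/13171; -156632/13171 -485158/13171 181131/13171]
step 2: x' = [-66804516/6545263, -154570461/6545263, 34804326/6545263], P' = [814836540/6545263 1760026380/6545263 -473021808/6545263; 1760026380/6545263 4025612468/6545263 -1140000286/6545263; -473021808/6545263 -1140000286/6545263 343371995/6545263]

step 0: x̄ = F·x = [-6, -6, -9]
step 0: P̄ = F·P·Fᵀ + Q = [12 8 12; 8 24 -6; 12 -6 43]
step 0: y = z − H·x̄ = [-21]
step 0: S = H·P̄·Hᵀ + R = [124]
step 0: K = P̄·Hᵀ·S⁻¹ = [-5/31; -1/31; -17/31]
step 0: x' = x̄ + K·y = [-81/31, -165/31, 78/31]
step 0: P' = (I − K·H)·P̄ = [272/31 228/31 32/31; 228/31 740/31 -254/31; 32/31 -254/31 177/31]
step 1: x̄ = F·x = [-162/31, -483/31, 243/31]
step 1: P̄ = F·P·Fᵀ + Q = [1212/31 1416/31 848/31; 1416/31 4239/31 -2372/31; 848/31 -2372/31 5827/31]
step 1: y = z − H·x̄ = [72/31]
step 1: S = H·P̄·Hᵀ + R = [13171/31]
step 1: K = P̄·Hᵀ·S⁻¹ = [-1900/13171; 1921/13171; -8434/13171]
step 1: x' = x̄ + K·y = [-73242/13171, -200751/13171, 83655/13171]
step 1: P' = (I − K·H)·P̄ = [398492/13171 719356/13171 -156632/13171; 719356/13171 1681988/13171 -485158/13171; -156632/13171 -485158/13171 181131/13171]
step 2: x̄ = F·x = [-146484/13171, -514545/13171, 349086/13171]
step 2: P̄ = F·P·Fᵀ + Q = [1646652/13171 3659208/13171 -1113000/13171; 3659208/13171 10084763/13171 -5014588/13171; -1113000/13171 -5014588/13171 4421483/13171]
step 2: y = z − H·x̄ = [369624/13171]
step 2: S = H·P̄·Hᵀ + R = [6545263/13171]
step 2: K = P̄·Hᵀ·S⁻¹ = [213444/6545263; 3603621/6545263; -4941378/6545263]
step 2: x' = x̄ + K·y = [-66804516/6545263, -154570461/6545263, 34804326/6545263]
step 2: P' = (I − K·H)·P̄ = [814836540/6545263 1760026380/6545263 -473021808/6545263; 1760026380/6545263 4025612468/6545263 -1140000286/6545263; -473021808/6545263 -1140000286/6545263 343371995/6545263]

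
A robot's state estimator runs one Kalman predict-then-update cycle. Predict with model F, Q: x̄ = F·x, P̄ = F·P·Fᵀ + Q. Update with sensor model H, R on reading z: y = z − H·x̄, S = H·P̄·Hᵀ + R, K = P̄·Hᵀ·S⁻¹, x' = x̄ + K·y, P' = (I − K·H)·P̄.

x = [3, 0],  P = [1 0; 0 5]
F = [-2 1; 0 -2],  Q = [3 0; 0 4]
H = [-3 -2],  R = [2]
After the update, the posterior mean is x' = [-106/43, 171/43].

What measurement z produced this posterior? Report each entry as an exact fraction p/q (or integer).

z = [-1]

x̄ = F·x = [-6, 0]
P̄ = F·P·Fᵀ + Q = [12 -10; -10 24]
S = H·P̄·Hᵀ + R = [86]
K = P̄·Hᵀ·S⁻¹ = [-8/43; -9/43]
x' − x̄ = [152/43, 171/43] = K·y
y = (KᵀK)⁻¹·Kᵀ·(x' − x̄) = [-19]
z = y + H·x̄ = [-19] + [18] = [-1]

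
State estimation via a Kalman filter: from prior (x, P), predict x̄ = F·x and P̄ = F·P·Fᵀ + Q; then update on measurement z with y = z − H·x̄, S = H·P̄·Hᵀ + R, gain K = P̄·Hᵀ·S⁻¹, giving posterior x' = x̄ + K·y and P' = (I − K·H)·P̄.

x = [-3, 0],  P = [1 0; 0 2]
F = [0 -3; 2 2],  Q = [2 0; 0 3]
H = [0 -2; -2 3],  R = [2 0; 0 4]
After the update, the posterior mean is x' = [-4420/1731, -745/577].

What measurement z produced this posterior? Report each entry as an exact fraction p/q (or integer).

z = [2, 1]

x̄ = F·x = [0, -6]
P̄ = F·P·Fᵀ + Q = [20 -12; -12 15]
S = H·P̄·Hᵀ + R = [62 -138; -138 363]
K = P̄·Hᵀ·S⁻¹ = [-296/577 -700/1731; -228/577 23/577]
x' − x̄ = [-4420/1731, 2717/577] = K·y
y = (KᵀK)⁻¹·Kᵀ·(x' − x̄) = [-10, 19]
z = y + H·x̄ = [-10, 19] + [12, -18] = [2, 1]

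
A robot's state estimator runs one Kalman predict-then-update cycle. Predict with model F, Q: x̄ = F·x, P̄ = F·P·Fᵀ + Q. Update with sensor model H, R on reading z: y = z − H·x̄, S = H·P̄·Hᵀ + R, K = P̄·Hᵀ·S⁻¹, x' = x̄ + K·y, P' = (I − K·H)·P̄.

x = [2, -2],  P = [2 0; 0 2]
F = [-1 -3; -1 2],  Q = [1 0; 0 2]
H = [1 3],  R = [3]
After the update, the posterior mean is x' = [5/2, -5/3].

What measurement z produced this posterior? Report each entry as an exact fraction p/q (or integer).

x̄ = F·x = [4, -6]
P̄ = F·P·Fᵀ + Q = [21 -10; -10 12]
S = H·P̄·Hᵀ + R = [72]
K = P̄·Hᵀ·S⁻¹ = [-1/8; 13/36]
x' − x̄ = [-3/2, 13/3] = K·y
y = (KᵀK)⁻¹·Kᵀ·(x' − x̄) = [12]
z = y + H·x̄ = [12] + [-14] = [-2]

z = [-2]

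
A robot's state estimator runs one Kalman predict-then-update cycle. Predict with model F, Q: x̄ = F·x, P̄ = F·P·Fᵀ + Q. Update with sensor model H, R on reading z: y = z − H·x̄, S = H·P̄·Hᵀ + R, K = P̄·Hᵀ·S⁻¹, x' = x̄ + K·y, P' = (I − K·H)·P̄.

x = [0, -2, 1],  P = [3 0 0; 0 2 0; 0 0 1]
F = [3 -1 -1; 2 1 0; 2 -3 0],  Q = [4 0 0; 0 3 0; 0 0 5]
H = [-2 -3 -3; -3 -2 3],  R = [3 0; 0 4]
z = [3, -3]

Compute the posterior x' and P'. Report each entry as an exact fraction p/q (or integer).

x' = [11922/195643, -41091/391286, -177024/195643]
P' = [571008/195643 -543615/195643 190914/195643; -543615/195643 1141345/391286 -197118/195643; 190914/195643 -197118/195643 105074/195643]

x̄ = F·x = [1, -2, 6]
P̄ = F·P·Fᵀ + Q = [34 16 24; 16 17 6; 24 6 35]
y = z − H·x̄ = [17, -22]
S = H·P̄·Hᵀ + R = [1195 253; 253 381]
K = P̄·Hᵀ·S⁻¹ = [-27971/195643 -13263/195643; -22289/391286 -50927/391286; -35232/195643 34179/195643]
x' = x̄ + K·y = [11922/195643, -41091/391286, -177024/195643]
P' = (I − K·H)·P̄ = [571008/195643 -543615/195643 190914/195643; -543615/195643 1141345/391286 -197118/195643; 190914/195643 -197118/195643 105074/195643]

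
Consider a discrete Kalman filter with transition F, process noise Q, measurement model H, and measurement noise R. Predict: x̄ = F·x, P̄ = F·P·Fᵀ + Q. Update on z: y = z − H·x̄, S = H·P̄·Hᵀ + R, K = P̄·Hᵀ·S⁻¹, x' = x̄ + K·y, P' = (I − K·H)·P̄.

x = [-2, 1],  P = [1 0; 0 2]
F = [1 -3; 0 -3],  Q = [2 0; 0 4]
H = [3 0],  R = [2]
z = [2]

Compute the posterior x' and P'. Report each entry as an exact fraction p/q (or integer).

x' = [116/191, 345/191]
P' = [42/191 36/191; 36/191 1286/191]

x̄ = F·x = [-5, -3]
P̄ = F·P·Fᵀ + Q = [21 18; 18 22]
y = z − H·x̄ = [17]
S = H·P̄·Hᵀ + R = [191]
K = P̄·Hᵀ·S⁻¹ = [63/191; 54/191]
x' = x̄ + K·y = [116/191, 345/191]
P' = (I − K·H)·P̄ = [42/191 36/191; 36/191 1286/191]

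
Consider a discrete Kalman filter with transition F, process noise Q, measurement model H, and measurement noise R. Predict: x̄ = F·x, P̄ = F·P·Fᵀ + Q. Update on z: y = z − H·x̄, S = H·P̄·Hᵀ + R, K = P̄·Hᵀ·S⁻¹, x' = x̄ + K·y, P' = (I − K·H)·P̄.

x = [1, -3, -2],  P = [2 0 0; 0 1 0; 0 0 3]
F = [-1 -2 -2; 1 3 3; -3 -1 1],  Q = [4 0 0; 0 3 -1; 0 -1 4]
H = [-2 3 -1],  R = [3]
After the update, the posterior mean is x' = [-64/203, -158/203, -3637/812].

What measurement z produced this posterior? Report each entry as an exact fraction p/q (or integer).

x̄ = F·x = [9, -14, -2]
P̄ = F·P·Fᵀ + Q = [22 -26 2; -26 41 -1; 2 -1 26]
S = H·P̄·Hᵀ + R = [812]
K = P̄·Hᵀ·S⁻¹ = [-31/203; 44/203; -33/812]
x' − x̄ = [-1891/203, 2684/203, -2013/812] = K·y
y = (KᵀK)⁻¹·Kᵀ·(x' − x̄) = [61]
z = y + H·x̄ = [61] + [-58] = [3]

z = [3]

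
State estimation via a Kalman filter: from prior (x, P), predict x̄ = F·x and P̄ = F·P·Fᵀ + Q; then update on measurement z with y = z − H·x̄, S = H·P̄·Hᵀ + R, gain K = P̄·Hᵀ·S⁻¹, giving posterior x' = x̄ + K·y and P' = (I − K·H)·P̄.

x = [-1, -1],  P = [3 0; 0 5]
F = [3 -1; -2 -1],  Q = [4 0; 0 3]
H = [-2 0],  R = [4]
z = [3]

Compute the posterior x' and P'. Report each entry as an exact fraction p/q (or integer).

x̄ = F·x = [-2, 3]
P̄ = F·P·Fᵀ + Q = [36 -13; -13 20]
y = z − H·x̄ = [-1]
S = H·P̄·Hᵀ + R = [148]
K = P̄·Hᵀ·S⁻¹ = [-18/37; 13/74]
x' = x̄ + K·y = [-56/37, 209/74]
P' = (I − K·H)·P̄ = [36/37 -13/37; -13/37 571/37]

x' = [-56/37, 209/74]
P' = [36/37 -13/37; -13/37 571/37]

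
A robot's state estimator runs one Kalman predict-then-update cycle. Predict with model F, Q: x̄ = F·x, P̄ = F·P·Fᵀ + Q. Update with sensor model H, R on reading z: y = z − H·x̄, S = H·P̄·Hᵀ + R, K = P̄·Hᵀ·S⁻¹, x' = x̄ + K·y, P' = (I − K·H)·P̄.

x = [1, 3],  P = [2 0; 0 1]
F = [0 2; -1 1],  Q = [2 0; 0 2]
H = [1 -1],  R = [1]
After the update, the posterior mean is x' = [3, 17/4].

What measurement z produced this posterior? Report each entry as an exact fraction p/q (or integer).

x̄ = F·x = [6, 2]
P̄ = F·P·Fᵀ + Q = [6 2; 2 5]
S = H·P̄·Hᵀ + R = [8]
K = P̄·Hᵀ·S⁻¹ = [1/2; -3/8]
x' − x̄ = [-3, 9/4] = K·y
y = (KᵀK)⁻¹·Kᵀ·(x' − x̄) = [-6]
z = y + H·x̄ = [-6] + [4] = [-2]

z = [-2]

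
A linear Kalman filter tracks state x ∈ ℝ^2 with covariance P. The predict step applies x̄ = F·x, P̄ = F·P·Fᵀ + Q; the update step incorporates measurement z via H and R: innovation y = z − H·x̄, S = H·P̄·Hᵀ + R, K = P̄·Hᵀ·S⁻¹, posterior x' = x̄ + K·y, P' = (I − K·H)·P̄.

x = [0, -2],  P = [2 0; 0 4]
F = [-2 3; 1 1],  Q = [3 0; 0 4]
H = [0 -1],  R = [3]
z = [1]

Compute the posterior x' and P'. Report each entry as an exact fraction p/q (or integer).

x' = [-70/13, -16/13]
P' = [547/13 24/13; 24/13 30/13]

x̄ = F·x = [-6, -2]
P̄ = F·P·Fᵀ + Q = [47 8; 8 10]
y = z − H·x̄ = [-1]
S = H·P̄·Hᵀ + R = [13]
K = P̄·Hᵀ·S⁻¹ = [-8/13; -10/13]
x' = x̄ + K·y = [-70/13, -16/13]
P' = (I − K·H)·P̄ = [547/13 24/13; 24/13 30/13]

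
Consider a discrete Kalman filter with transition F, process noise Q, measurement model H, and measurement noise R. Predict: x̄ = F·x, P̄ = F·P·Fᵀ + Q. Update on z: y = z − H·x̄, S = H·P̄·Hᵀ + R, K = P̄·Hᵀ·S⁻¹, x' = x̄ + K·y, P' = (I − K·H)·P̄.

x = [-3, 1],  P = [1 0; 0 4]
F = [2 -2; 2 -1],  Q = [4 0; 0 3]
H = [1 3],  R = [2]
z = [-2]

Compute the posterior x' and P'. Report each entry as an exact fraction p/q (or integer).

x̄ = F·x = [-8, -7]
P̄ = F·P·Fᵀ + Q = [24 12; 12 11]
y = z − H·x̄ = [27]
S = H·P̄·Hᵀ + R = [197]
K = P̄·Hᵀ·S⁻¹ = [60/197; 45/197]
x' = x̄ + K·y = [44/197, -164/197]
P' = (I − K·H)·P̄ = [1128/197 -336/197; -336/197 142/197]

x' = [44/197, -164/197]
P' = [1128/197 -336/197; -336/197 142/197]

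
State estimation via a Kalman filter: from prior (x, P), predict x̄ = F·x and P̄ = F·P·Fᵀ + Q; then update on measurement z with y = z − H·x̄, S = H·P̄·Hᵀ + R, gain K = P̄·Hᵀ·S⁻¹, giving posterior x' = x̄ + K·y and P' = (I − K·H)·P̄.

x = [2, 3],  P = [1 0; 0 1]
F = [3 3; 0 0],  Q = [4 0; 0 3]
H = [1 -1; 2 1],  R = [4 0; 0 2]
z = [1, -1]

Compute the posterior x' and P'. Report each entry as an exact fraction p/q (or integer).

x' = [129/508, -441/508]
P' = [143/254 -99/254; -99/254 303/254]

x̄ = F·x = [15, 0]
P̄ = F·P·Fᵀ + Q = [22 0; 0 3]
y = z − H·x̄ = [-14, -31]
S = H·P̄·Hᵀ + R = [29 41; 41 93]
K = P̄·Hᵀ·S⁻¹ = [121/508 187/508; -201/508 105/508]
x' = x̄ + K·y = [129/508, -441/508]
P' = (I − K·H)·P̄ = [143/254 -99/254; -99/254 303/254]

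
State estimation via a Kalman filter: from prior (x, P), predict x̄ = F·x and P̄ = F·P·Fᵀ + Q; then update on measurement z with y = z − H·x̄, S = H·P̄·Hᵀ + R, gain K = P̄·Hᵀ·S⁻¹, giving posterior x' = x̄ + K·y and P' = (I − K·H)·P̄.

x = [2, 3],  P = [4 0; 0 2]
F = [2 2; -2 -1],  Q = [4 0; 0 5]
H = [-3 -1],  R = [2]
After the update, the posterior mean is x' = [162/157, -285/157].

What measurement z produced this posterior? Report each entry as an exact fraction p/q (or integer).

z = [-1]

x̄ = F·x = [10, -7]
P̄ = F·P·Fᵀ + Q = [28 -20; -20 23]
S = H·P̄·Hᵀ + R = [157]
K = P̄·Hᵀ·S⁻¹ = [-64/157; 37/157]
x' − x̄ = [-1408/157, 814/157] = K·y
y = (KᵀK)⁻¹·Kᵀ·(x' − x̄) = [22]
z = y + H·x̄ = [22] + [-23] = [-1]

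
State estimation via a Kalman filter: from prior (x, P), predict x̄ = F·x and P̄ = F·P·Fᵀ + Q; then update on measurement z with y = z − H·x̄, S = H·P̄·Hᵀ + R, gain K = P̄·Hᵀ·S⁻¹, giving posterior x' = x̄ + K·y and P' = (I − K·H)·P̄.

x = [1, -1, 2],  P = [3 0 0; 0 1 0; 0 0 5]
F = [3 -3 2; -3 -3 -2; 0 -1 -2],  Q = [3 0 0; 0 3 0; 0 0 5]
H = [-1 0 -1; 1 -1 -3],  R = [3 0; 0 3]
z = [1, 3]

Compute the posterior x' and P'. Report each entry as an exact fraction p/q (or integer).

x' = [1598/1963, 3868/1963, -8299/5889]
P' = [5067/1963 7275/1963 -1110/1963; 7275/1963 66123/3926 -16245/3926; -1110/1963 -16245/3926 5413/3926]

x̄ = F·x = [10, -4, -3]
P̄ = F·P·Fᵀ + Q = [59 -38 -17; -38 59 23; -17 23 26]
y = z − H·x̄ = [8, -20]
S = H·P̄·Hᵀ + R = [54 -30; -30 671]
K = P̄·Hᵀ·S⁻¹ = [-1319/1963 374/1963; 565/3926 -473/1963; -3193/11778 -369/1963]
x' = x̄ + K·y = [1598/1963, 3868/1963, -8299/5889]
P' = (I − K·H)·P̄ = [5067/1963 7275/1963 -1110/1963; 7275/1963 66123/3926 -16245/3926; -1110/1963 -16245/3926 5413/3926]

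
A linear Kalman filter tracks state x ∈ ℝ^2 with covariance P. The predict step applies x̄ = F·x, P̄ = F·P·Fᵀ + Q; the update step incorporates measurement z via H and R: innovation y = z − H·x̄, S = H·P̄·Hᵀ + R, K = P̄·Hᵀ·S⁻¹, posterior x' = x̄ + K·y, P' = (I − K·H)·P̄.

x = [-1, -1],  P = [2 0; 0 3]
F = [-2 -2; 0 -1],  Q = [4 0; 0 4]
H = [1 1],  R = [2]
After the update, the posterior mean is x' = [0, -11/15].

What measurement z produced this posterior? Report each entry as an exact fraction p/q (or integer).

x̄ = F·x = [4, 1]
P̄ = F·P·Fᵀ + Q = [24 6; 6 7]
S = H·P̄·Hᵀ + R = [45]
K = P̄·Hᵀ·S⁻¹ = [2/3; 13/45]
x' − x̄ = [-4, -26/15] = K·y
y = (KᵀK)⁻¹·Kᵀ·(x' − x̄) = [-6]
z = y + H·x̄ = [-6] + [5] = [-1]

z = [-1]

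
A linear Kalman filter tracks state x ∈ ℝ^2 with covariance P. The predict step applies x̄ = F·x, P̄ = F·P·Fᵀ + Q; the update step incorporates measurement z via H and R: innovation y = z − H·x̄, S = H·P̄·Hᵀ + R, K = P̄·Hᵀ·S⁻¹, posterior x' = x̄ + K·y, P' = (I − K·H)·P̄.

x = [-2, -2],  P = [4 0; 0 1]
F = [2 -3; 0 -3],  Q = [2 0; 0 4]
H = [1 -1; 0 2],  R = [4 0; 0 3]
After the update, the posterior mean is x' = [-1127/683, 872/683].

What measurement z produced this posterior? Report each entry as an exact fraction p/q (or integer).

z = [-3, 2]

x̄ = F·x = [2, 6]
P̄ = F·P·Fᵀ + Q = [27 9; 9 13]
S = H·P̄·Hᵀ + R = [26 -8; -8 55]
K = P̄·Hᵀ·S⁻¹ = [567/683 306/683; -6/683 322/683]
x' − x̄ = [-2493/683, -3226/683] = K·y
y = (KᵀK)⁻¹·Kᵀ·(x' − x̄) = [1, -10]
z = y + H·x̄ = [1, -10] + [-4, 12] = [-3, 2]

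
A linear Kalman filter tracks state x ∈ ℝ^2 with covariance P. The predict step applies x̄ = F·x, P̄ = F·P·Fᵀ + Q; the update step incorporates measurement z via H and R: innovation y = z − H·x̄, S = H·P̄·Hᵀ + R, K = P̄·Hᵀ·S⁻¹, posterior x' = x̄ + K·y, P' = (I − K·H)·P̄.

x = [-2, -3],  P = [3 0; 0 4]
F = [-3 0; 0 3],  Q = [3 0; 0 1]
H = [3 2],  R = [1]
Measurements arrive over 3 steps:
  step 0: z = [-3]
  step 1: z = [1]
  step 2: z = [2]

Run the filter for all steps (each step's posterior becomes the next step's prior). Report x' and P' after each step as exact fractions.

step 0: x' = [2244/419, -3993/419], P' = [4470/419 -6660/419; -6660/419 10027/419]
step 1: x' = [2603907/1455730, -1600141/727865], P' = [1649991/1455730 -1176408/727865; -1176408/727865 1854898/727865]
step 2: x' = [81560187/567889415, 422774977/567889415], P' = [627032337/567889415 -890547498/567889415; -890547498/567889415 1402428157/567889415]

step 0: x̄ = F·x = [6, -9]
step 0: P̄ = F·P·Fᵀ + Q = [30 0; 0 37]
step 0: y = z − H·x̄ = [-3]
step 0: S = H·P̄·Hᵀ + R = [419]
step 0: K = P̄·Hᵀ·S⁻¹ = [90/419; 74/419]
step 0: x' = x̄ + K·y = [2244/419, -3993/419]
step 0: P' = (I − K·H)·P̄ = [4470/419 -6660/419; -6660/419 10027/419]
step 1: x̄ = F·x = [-6732/419, -11979/419]
step 1: P̄ = F·P·Fᵀ + Q = [41487/419 59940/419; 59940/419 90662/419]
step 1: y = z − H·x̄ = [44573/419]
step 1: S = H·P̄·Hᵀ + R = [1455730/419]
step 1: K = P̄·Hᵀ·S⁻¹ = [244341/1455730; 180572/727865]
step 1: x' = x̄ + K·y = [2603907/1455730, -1600141/727865]
step 1: P' = (I − K·H)·P̄ = [1649991/1455730 -1176408/727865; -1176408/727865 1854898/727865]
step 2: x̄ = F·x = [-7811721/1455730, -4800423/727865]
step 2: P̄ = F·P·Fᵀ + Q = [19217109/1455730 10587672/727865; 10587672/727865 17421947/727865]
step 2: y = z − H·x̄ = [9109663/291146]
step 2: S = H·P̄·Hᵀ + R = [113577883/291146]
step 2: K = P̄·Hᵀ·S⁻¹ = [20000403/113577883; 26642764/113577883]
step 2: x' = x̄ + K·y = [81560187/567889415, 422774977/567889415]
step 2: P' = (I − K·H)·P̄ = [627032337/567889415 -890547498/567889415; -890547498/567889415 1402428157/567889415]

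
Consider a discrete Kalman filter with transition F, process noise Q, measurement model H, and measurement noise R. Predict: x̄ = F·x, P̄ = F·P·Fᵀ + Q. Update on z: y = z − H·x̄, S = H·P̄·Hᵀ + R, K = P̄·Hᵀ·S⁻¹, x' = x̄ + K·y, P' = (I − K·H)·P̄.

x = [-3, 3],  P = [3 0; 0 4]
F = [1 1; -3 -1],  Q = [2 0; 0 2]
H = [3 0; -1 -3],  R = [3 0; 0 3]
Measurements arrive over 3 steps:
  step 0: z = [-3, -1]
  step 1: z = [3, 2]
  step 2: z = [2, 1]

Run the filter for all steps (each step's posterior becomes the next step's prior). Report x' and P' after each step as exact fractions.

step 0: x' = [-1009/1256, 2831/3768], P' = [393/1256 -141/1256; -141/1256 1379/3768]
step 1: x' = [282356/322151, -509345/644302], P' = [94542/322151 -31620/322151; -31620/322151 110081/322151]
step 2: x' = [42601739/71458348, -45952433/71458348], P' = [10477653/35729174 -3497883/35729174; -3497883/35729174 36553183/107187522]

step 0: x̄ = F·x = [0, 6]
step 0: P̄ = F·P·Fᵀ + Q = [9 -13; -13 33]
step 0: y = z − H·x̄ = [-3, 17]
step 0: S = H·P̄·Hᵀ + R = [84 90; 90 231]
step 0: K = P̄·Hᵀ·S⁻¹ = [393/1256 5/628; -141/1256 -619/1884]
step 0: x' = x̄ + K·y = [-1009/1256, 2831/3768]
step 0: P' = (I − K·H)·P̄ = [393/1256 -141/1256; -141/1256 1379/3768]
step 1: x̄ = F·x = [-49/942, 3125/1884]
step 1: P̄ = F·P·Fᵀ + Q = [1156/471 -403/471; -403/471 4247/942]
step 1: y = z − H·x̄ = [991/314, 13045/1884]
step 1: S = H·P̄·Hᵀ + R = [3939/157 53/157; 53/157 38525/942]
step 1: K = P̄·Hᵀ·S⁻¹ = [94542/322151 106/322151; -31620/322151 -99541/322151]
step 1: x' = x̄ + K·y = [282356/322151, -509345/644302]
step 1: P' = (I − K·H)·P̄ = [94542/322151 -31620/322151; -31620/322151 110081/322151]
step 2: x̄ = F·x = [55367/644302, -1184791/644302]
step 2: P̄ = F·P·Fᵀ + Q = [785685/322151 -267227/322151; -267227/322151 1415541/322151]
step 2: y = z − H·x̄ = [1122503/644302, -1427352/322151]
step 2: S = H·P̄·Hᵀ + R = [8037618/322151 47988/322151; 47988/322151 12888645/322151]
step 2: K = P̄·Hᵀ·S⁻¹ = [10477653/35729174 86/576277; -3497883/35729174 -533150/1728831]
step 2: x' = x̄ + K·y = [42601739/71458348, -45952433/71458348]
step 2: P' = (I − K·H)·P̄ = [10477653/35729174 -3497883/35729174; -3497883/35729174 36553183/107187522]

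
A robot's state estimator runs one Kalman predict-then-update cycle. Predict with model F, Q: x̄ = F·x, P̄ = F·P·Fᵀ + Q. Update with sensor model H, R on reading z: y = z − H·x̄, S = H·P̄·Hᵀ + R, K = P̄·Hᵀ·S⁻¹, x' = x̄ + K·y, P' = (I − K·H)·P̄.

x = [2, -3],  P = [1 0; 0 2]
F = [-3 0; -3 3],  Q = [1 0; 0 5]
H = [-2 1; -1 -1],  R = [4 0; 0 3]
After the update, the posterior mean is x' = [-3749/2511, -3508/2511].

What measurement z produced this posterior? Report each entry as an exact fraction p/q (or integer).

x̄ = F·x = [-6, -15]
P̄ = F·P·Fᵀ + Q = [10 9; 9 32]
S = H·P̄·Hᵀ + R = [40 -3; -3 63]
K = P̄·Hᵀ·S⁻¹ = [-250/837 -793/2511; 253/837 -1598/2511]
x' − x̄ = [11317/2511, 34157/2511] = K·y
y = (KᵀK)⁻¹·Kᵀ·(x' − x̄) = [5, -19]
z = y + H·x̄ = [5, -19] + [-3, 21] = [2, 2]

z = [2, 2]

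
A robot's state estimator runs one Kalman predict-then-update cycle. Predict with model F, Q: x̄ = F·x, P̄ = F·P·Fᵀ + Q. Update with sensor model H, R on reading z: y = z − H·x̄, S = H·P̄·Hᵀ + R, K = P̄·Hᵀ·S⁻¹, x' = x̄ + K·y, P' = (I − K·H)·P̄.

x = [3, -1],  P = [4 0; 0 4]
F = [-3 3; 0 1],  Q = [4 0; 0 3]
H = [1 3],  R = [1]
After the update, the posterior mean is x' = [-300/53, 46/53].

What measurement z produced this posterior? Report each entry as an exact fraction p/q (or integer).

x̄ = F·x = [-12, -1]
P̄ = F·P·Fᵀ + Q = [76 12; 12 7]
S = H·P̄·Hᵀ + R = [212]
K = P̄·Hᵀ·S⁻¹ = [28/53; 33/212]
x' − x̄ = [336/53, 99/53] = K·y
y = (KᵀK)⁻¹·Kᵀ·(x' − x̄) = [12]
z = y + H·x̄ = [12] + [-15] = [-3]

z = [-3]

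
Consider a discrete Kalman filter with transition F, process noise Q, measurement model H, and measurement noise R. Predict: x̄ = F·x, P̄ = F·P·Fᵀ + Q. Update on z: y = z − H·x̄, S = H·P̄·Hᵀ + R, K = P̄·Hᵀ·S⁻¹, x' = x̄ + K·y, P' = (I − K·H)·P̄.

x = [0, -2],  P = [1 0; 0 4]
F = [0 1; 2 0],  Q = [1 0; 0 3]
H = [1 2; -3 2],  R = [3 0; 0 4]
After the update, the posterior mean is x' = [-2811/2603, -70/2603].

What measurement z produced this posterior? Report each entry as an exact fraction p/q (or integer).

z = [-1, 3]

x̄ = F·x = [-2, 0]
P̄ = F·P·Fᵀ + Q = [5 0; 0 7]
S = H·P̄·Hᵀ + R = [36 13; 13 77]
K = P̄·Hᵀ·S⁻¹ = [580/2603 -605/2603; 896/2603 322/2603]
x' − x̄ = [2395/2603, -70/2603] = K·y
y = (KᵀK)⁻¹·Kᵀ·(x' − x̄) = [1, -3]
z = y + H·x̄ = [1, -3] + [-2, 6] = [-1, 3]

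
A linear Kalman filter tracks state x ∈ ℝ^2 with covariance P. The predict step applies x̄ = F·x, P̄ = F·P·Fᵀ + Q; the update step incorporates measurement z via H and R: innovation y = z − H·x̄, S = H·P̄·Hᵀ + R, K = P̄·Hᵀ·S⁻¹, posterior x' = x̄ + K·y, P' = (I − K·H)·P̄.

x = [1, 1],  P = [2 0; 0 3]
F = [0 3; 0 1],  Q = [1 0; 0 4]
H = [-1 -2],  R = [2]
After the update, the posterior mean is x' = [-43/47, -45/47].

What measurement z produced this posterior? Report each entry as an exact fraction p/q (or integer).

z = [3]

x̄ = F·x = [3, 1]
P̄ = F·P·Fᵀ + Q = [28 9; 9 7]
S = H·P̄·Hᵀ + R = [94]
K = P̄·Hᵀ·S⁻¹ = [-23/47; -23/94]
x' − x̄ = [-184/47, -92/47] = K·y
y = (KᵀK)⁻¹·Kᵀ·(x' − x̄) = [8]
z = y + H·x̄ = [8] + [-5] = [3]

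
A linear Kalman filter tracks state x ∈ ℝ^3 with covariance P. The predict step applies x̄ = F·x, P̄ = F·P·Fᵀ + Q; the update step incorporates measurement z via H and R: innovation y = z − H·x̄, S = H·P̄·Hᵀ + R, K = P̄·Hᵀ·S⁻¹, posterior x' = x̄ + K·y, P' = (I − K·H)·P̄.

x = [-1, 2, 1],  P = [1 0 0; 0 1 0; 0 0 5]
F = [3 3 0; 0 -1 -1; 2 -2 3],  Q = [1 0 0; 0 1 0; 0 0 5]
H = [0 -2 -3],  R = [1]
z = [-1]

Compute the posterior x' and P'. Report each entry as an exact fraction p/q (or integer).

x' = [1089/395, -317/79, 1183/395]
P' = [7469/395 -267/79 888/395; -267/79 428/79 -287/79; 888/395 -287/79 1006/395]

x̄ = F·x = [3, -3, -3]
P̄ = F·P·Fᵀ + Q = [19 -3 0; -3 7 -13; 0 -13 58]
y = z − H·x̄ = [-16]
S = H·P̄·Hᵀ + R = [395]
K = P̄·Hᵀ·S⁻¹ = [6/395; 5/79; -148/395]
x' = x̄ + K·y = [1089/395, -317/79, 1183/395]
P' = (I − K·H)·P̄ = [7469/395 -267/79 888/395; -267/79 428/79 -287/79; 888/395 -287/79 1006/395]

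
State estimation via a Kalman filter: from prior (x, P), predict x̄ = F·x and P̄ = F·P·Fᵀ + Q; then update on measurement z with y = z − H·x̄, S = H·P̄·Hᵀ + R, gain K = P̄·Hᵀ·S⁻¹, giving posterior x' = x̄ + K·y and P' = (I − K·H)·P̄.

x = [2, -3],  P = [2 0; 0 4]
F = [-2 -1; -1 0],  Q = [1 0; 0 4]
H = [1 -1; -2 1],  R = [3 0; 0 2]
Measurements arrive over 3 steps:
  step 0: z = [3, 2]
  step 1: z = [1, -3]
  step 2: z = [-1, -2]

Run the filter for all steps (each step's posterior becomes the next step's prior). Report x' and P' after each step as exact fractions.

step 0: x̄ = F·x = [-1, -2]
step 0: P̄ = F·P·Fᵀ + Q = [13 4; 4 6]
step 0: y = z − H·x̄ = [2, 2]
step 0: S = H·P̄·Hᵀ + R = [14 -20; -20 44]
step 0: K = P̄·Hᵀ·S⁻¹ = [-11/54 -16/27; -16/27 -17/54]
step 0: x' = x̄ + K·y = [-70/27, -103/27]
step 0: P' = (I − K·H)·P̄ = [97/54 65/27; 65/27 113/27]
step 1: x̄ = F·x = [9, 70/27]
step 1: P̄ = F·P·Fᵀ + Q = [22 6; 6 313/54]
step 1: y = z − H·x̄ = [-146/27, 335/27]
step 1: S = H·P̄·Hᵀ + R = [1015/54 -1717/54; -1717/54 3877/54]
step 1: K = P̄·Hᵀ·S⁻¹ = [-3214/18279 -11098/18279; -9862/18279 -5947/18279]
step 1: x' = x̄ + K·y = [14731/6093, 8977/6093]
step 1: P' = (I − K·H)·P̄ = [31838/18279 41480/18279; 41480/18279 71066/18279]
step 2: x̄ = F·x = [-4271/677, -14731/6093]
step 2: P̄ = F·P·Fᵀ + Q = [14171/677 11684/2031; 11684/2031 104954/18279]
step 2: y = z − H·x̄ = [17615/6093, -74333/6093]
step 2: S = H·P̄·Hᵀ + R = [332096/18279 -554720/18279; -554720/18279 1251356/18279]
step 2: K = P̄·Hᵀ·S⁻¹ = [-19943/113472 -8587/14184; -397939/737568 -29813/92196]
step 2: x' = x̄ + K·y = [64555/113472, -23977/737568]
step 2: P' = (I − K·H)·P̄ = [197221/113472 128525/56736; 128525/56736 1432321/368784]

step 0: x' = [-70/27, -103/27], P' = [97/54 65/27; 65/27 113/27]
step 1: x' = [14731/6093, 8977/6093], P' = [31838/18279 41480/18279; 41480/18279 71066/18279]
step 2: x' = [64555/113472, -23977/737568], P' = [197221/113472 128525/56736; 128525/56736 1432321/368784]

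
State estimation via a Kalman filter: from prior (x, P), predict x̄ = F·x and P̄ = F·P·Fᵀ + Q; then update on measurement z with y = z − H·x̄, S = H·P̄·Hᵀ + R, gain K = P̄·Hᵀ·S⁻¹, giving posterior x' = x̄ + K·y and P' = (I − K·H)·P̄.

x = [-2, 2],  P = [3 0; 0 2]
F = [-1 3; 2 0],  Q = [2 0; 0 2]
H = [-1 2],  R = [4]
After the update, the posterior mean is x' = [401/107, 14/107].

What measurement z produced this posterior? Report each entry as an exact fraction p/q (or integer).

z = [-3]

x̄ = F·x = [8, -4]
P̄ = F·P·Fᵀ + Q = [23 -6; -6 14]
S = H·P̄·Hᵀ + R = [107]
K = P̄·Hᵀ·S⁻¹ = [-35/107; 34/107]
x' − x̄ = [-455/107, 442/107] = K·y
y = (KᵀK)⁻¹·Kᵀ·(x' − x̄) = [13]
z = y + H·x̄ = [13] + [-16] = [-3]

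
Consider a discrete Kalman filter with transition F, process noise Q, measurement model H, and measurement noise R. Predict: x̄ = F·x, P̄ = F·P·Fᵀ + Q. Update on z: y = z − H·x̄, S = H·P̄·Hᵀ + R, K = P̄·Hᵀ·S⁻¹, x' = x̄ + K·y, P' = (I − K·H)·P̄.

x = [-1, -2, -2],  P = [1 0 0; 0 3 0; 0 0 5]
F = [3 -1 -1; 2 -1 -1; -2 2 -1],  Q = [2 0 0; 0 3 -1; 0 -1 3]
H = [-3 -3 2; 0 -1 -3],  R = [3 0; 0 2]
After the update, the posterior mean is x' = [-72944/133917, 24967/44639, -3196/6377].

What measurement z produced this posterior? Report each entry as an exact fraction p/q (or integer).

z = [-1, 1]

x̄ = F·x = [1, 2, 0]
P̄ = F·P·Fᵀ + Q = [19 14 -7; 14 15 -6; -7 -6 24]
S = H·P̄·Hᵀ + R = [813 -162; -162 197]
K = P̄·Hᵀ·S⁻¹ = [-21127/133917 -4205/44639; -6339/44639 -4533/44639; 307/6377 -1884/6377]
x' − x̄ = [-206861/133917, -64311/44639, -3196/6377] = K·y
y = (KᵀK)⁻¹·Kᵀ·(x' − x̄) = [8, 3]
z = y + H·x̄ = [8, 3] + [-9, -2] = [-1, 1]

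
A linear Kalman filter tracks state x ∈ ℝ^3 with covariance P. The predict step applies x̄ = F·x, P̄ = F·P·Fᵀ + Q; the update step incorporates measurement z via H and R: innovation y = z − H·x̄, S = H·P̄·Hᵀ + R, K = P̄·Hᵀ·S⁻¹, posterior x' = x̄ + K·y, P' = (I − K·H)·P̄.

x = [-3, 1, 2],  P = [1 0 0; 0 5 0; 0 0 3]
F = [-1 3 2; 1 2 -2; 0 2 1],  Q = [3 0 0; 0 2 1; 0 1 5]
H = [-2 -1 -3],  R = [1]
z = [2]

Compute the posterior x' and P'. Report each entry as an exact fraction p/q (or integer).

x' = [4057/1122, -1486/187, -157/374]
P' = [7433/1122 -1514/187 -615/374; -1514/187 4379/187 -444/187; -615/374 -444/187 725/374]

x̄ = F·x = [10, -5, 4]
P̄ = F·P·Fᵀ + Q = [61 17 36; 17 35 15; 36 15 28]
y = z − H·x̄ = [29]
S = H·P̄·Hᵀ + R = [1122]
K = P̄·Hᵀ·S⁻¹ = [-247/1122; -19/187; -57/374]
x' = x̄ + K·y = [4057/1122, -1486/187, -157/374]
P' = (I − K·H)·P̄ = [7433/1122 -1514/187 -615/374; -1514/187 4379/187 -444/187; -615/374 -444/187 725/374]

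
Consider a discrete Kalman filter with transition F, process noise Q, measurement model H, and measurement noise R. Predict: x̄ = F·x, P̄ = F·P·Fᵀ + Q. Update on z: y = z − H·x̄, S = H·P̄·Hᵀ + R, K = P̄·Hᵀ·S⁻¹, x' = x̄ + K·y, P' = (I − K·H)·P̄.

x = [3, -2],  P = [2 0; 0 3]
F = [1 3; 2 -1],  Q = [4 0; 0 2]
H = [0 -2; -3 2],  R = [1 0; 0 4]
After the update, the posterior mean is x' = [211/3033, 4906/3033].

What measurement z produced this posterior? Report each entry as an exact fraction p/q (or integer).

z = [-3, 3]

x̄ = F·x = [-3, 8]
P̄ = F·P·Fᵀ + Q = [33 -5; -5 13]
S = H·P̄·Hᵀ + R = [53 -82; -82 413]
K = P̄·Hᵀ·S⁻¹ = [-4808/15165 -4957/15165; -7376/15165 41/15165]
x' − x̄ = [9310/3033, -19358/3033] = K·y
y = (KᵀK)⁻¹·Kᵀ·(x' − x̄) = [13, -22]
z = y + H·x̄ = [13, -22] + [-16, 25] = [-3, 3]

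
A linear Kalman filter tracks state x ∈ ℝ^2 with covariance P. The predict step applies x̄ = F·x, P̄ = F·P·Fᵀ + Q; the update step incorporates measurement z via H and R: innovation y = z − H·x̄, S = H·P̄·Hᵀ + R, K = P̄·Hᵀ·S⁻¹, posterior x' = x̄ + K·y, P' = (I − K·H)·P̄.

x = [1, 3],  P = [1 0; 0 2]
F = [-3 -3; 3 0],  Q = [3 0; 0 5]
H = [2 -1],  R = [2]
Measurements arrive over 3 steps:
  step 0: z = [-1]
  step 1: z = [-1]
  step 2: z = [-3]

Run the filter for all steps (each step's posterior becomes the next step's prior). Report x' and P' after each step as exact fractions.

step 0: x' = [-135/86, -79/43], P' = [399/172 165/43; 165/43 346/43]
step 1: x' = [-135354/156691, -123013/156691], P' = [264792/156691 396750/156691; 396750/156691 840526/156691]
step 2: x' = [-153539349/97533217, -19331721/97533217], P' = [163746201/97533217 245346906/97533217; 245346906/97533217 520842490/97533217]

step 0: x̄ = F·x = [-12, 3]
step 0: P̄ = F·P·Fᵀ + Q = [30 -9; -9 14]
step 0: y = z − H·x̄ = [26]
step 0: S = H·P̄·Hᵀ + R = [172]
step 0: K = P̄·Hᵀ·S⁻¹ = [69/172; -8/43]
step 0: x' = x̄ + K·y = [-135/86, -79/43]
step 0: P' = (I − K·H)·P̄ = [399/172 165/43; 165/43 346/43]
step 1: x̄ = F·x = [879/86, -405/86]
step 1: P̄ = F·P·Fᵀ + Q = [28443/172 -9531/172; -9531/172 4451/172]
step 1: y = z − H·x̄ = [-2249/86]
step 1: S = H·P̄·Hᵀ + R = [156691/172]
step 1: K = P̄·Hᵀ·S⁻¹ = [66417/156691; -23513/156691]
step 1: x' = x̄ + K·y = [-135354/156691, -123013/156691]
step 1: P' = (I − K·H)·P̄ = [264792/156691 396750/156691; 396750/156691 840526/156691]
step 2: x̄ = F·x = [775101/156691, -406062/156691]
step 2: P̄ = F·P·Fᵀ + Q = [17559435/156691 -5953878/156691; -5953878/156691 3166583/156691]
step 2: y = z − H·x̄ = [-2426337/156691]
step 2: S = H·P̄·Hᵀ + R = [97533217/156691]
step 2: K = P̄·Hᵀ·S⁻¹ = [41072748/97533217; -15074339/97533217]
step 2: x' = x̄ + K·y = [-153539349/97533217, -19331721/97533217]
step 2: P' = (I − K·H)·P̄ = [163746201/97533217 245346906/97533217; 245346906/97533217 520842490/97533217]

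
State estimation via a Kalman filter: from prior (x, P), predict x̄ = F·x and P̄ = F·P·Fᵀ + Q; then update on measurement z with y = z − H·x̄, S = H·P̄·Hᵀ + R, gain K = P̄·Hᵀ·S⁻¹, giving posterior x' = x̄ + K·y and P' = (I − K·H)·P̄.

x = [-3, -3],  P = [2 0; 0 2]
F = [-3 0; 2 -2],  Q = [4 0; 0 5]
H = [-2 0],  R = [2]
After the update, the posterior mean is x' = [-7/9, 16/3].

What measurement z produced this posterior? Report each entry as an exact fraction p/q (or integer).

x̄ = F·x = [9, 0]
P̄ = F·P·Fᵀ + Q = [22 -12; -12 21]
S = H·P̄·Hᵀ + R = [90]
K = P̄·Hᵀ·S⁻¹ = [-22/45; 4/15]
x' − x̄ = [-88/9, 16/3] = K·y
y = (KᵀK)⁻¹·Kᵀ·(x' − x̄) = [20]
z = y + H·x̄ = [20] + [-18] = [2]

z = [2]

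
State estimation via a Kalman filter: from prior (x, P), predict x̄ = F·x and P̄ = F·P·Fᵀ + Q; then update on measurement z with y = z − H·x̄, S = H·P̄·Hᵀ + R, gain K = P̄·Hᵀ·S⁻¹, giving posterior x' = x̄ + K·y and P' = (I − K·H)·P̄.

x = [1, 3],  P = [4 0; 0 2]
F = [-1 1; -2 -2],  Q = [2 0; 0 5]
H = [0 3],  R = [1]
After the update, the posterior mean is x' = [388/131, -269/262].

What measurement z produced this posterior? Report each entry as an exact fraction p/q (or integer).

x̄ = F·x = [2, -8]
P̄ = F·P·Fᵀ + Q = [8 4; 4 29]
S = H·P̄·Hᵀ + R = [262]
K = P̄·Hᵀ·S⁻¹ = [6/131; 87/262]
x' − x̄ = [126/131, 1827/262] = K·y
y = (KᵀK)⁻¹·Kᵀ·(x' − x̄) = [21]
z = y + H·x̄ = [21] + [-24] = [-3]

z = [-3]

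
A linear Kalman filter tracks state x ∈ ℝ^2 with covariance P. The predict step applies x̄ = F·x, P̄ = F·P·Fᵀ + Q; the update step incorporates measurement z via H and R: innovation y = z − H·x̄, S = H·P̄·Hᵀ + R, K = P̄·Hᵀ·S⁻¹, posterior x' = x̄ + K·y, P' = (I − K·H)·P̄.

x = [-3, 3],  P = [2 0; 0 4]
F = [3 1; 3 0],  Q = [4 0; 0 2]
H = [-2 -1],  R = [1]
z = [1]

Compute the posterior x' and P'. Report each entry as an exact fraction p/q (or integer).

x' = [218/197, -653/197]
P' = [222/197 -374/197; -374/197 804/197]

x̄ = F·x = [-6, -9]
P̄ = F·P·Fᵀ + Q = [26 18; 18 20]
y = z − H·x̄ = [-20]
S = H·P̄·Hᵀ + R = [197]
K = P̄·Hᵀ·S⁻¹ = [-70/197; -56/197]
x' = x̄ + K·y = [218/197, -653/197]
P' = (I − K·H)·P̄ = [222/197 -374/197; -374/197 804/197]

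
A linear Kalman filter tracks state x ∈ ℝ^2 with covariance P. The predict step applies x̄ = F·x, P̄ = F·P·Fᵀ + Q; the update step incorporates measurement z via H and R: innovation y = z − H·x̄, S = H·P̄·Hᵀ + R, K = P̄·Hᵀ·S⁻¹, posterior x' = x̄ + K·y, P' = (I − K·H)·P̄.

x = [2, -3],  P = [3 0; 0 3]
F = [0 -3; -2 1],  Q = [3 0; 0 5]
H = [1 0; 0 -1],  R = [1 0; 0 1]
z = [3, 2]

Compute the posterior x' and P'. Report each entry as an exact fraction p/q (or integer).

x̄ = F·x = [9, -7]
P̄ = F·P·Fᵀ + Q = [30 -9; -9 20]
y = z − H·x̄ = [-6, -5]
S = H·P̄·Hᵀ + R = [31 9; 9 21]
K = P̄·Hᵀ·S⁻¹ = [183/190 3/190; -3/190 -539/570]
x' = x̄ + K·y = [597/190, -1241/570]
P' = (I − K·H)·P̄ = [183/190 -3/190; -3/190 539/570]

x' = [597/190, -1241/570]
P' = [183/190 -3/190; -3/190 539/570]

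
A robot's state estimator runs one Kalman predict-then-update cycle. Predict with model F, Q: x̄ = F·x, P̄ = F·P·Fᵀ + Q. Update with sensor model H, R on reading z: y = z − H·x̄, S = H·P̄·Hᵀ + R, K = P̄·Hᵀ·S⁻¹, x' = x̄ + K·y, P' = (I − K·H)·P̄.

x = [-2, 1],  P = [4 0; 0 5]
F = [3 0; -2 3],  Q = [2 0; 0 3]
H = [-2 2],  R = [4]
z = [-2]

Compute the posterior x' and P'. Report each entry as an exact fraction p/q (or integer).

x' = [-38/151, -175/151]
P' = [1894/151 1832/151; 1832/151 1920/151]

x̄ = F·x = [-6, 7]
P̄ = F·P·Fᵀ + Q = [38 -24; -24 64]
y = z − H·x̄ = [-28]
S = H·P̄·Hᵀ + R = [604]
K = P̄·Hᵀ·S⁻¹ = [-31/151; 44/151]
x' = x̄ + K·y = [-38/151, -175/151]
P' = (I − K·H)·P̄ = [1894/151 1832/151; 1832/151 1920/151]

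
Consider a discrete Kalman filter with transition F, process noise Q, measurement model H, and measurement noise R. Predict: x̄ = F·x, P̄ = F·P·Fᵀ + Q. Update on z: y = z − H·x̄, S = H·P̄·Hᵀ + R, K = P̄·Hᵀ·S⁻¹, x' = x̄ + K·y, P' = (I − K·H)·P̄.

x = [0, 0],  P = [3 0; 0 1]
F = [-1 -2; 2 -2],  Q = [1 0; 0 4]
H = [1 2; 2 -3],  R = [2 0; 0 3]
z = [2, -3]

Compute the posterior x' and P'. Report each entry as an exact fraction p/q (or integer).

x̄ = F·x = [0, 0]
P̄ = F·P·Fᵀ + Q = [8 -2; -2 20]
y = z − H·x̄ = [2, -3]
S = H·P̄·Hᵀ + R = [82 -106; -106 239]
K = P̄·Hᵀ·S⁻¹ = [1644/4181 1114/4181; 1149/4181 -610/4181]
x' = x̄ + K·y = [-54/4181, 4128/4181]
P' = (I − K·H)·P̄ = [2364/4181 462/4181; 462/4181 918/4181]

x' = [-54/4181, 4128/4181]
P' = [2364/4181 462/4181; 462/4181 918/4181]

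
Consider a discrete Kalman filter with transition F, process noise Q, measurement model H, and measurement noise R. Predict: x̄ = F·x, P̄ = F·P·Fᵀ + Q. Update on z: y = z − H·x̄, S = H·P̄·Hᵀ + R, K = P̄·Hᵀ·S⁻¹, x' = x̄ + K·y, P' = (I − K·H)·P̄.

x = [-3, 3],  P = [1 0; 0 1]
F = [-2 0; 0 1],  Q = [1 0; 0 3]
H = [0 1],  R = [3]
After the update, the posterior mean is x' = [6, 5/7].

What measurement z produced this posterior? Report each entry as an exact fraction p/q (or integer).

x̄ = F·x = [6, 3]
P̄ = F·P·Fᵀ + Q = [5 0; 0 4]
S = H·P̄·Hᵀ + R = [7]
K = P̄·Hᵀ·S⁻¹ = [0; 4/7]
x' − x̄ = [0, -16/7] = K·y
y = (KᵀK)⁻¹·Kᵀ·(x' − x̄) = [-4]
z = y + H·x̄ = [-4] + [3] = [-1]

z = [-1]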